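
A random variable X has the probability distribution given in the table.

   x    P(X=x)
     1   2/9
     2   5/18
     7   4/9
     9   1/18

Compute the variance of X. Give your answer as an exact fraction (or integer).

E[X] = (2/9)·1 + (5/18)·2 + (4/9)·7 + (1/18)·9 = 79/18
E[X²] = (2/9)·1 + (5/18)·4 + (4/9)·49 + (1/18)·81 = 497/18
Var(X) = 497/18 − (79/18)² = 2705/324

2705/324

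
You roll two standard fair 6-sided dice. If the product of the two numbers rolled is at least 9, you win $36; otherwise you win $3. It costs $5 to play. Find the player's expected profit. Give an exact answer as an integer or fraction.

49/3 dollars

E[payout] = (4/9)·3 + (5/9)·36 = 64/3
Expected profit = 64/3 − 5 = 49/3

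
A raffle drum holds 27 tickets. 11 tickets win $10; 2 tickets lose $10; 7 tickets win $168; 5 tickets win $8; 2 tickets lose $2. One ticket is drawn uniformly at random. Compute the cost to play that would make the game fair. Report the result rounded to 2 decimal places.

E[payout] = (11/27)·10 + (2/27)·(-10) + (7/27)·168 + (5/27)·8 + (2/27)·(-2) = 434/9
Fair fee = E[payout] = 434/9 ≈ $48.22

$48.22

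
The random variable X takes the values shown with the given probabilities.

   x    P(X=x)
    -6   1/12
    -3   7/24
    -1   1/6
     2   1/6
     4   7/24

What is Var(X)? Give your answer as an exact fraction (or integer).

E[X] = (1/12)·(-6) + (7/24)·(-3) + (1/6)·(-1) + (1/6)·2 + (7/24)·4 = -1/24
E[X²] = (1/12)·36 + (7/24)·9 + (1/6)·1 + (1/6)·4 + (7/24)·16 = 89/8
Var(X) = 89/8 − (-1/24)² = 6407/576

6407/576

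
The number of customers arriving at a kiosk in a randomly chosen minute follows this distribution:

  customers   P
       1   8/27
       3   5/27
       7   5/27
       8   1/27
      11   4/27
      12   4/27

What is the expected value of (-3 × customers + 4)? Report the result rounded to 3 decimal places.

E[-3x+4] = (8/27)·1 + (5/27)·(-5) + (5/27)·(-17) + (1/27)·(-20) + (4/27)·(-29) + (4/27)·(-32)
     = -122/9 ≈ -13.556

-13.556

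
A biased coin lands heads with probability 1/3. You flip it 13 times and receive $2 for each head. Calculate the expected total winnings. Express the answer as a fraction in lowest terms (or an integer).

E[#heads] = 13·1/3 = 13/3 (linearity over flips).
E[winnings] = 2·13/3 = 26/3.

26/3 dollars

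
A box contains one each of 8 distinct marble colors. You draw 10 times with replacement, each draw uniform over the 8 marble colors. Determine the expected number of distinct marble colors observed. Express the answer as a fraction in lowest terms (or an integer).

Let Xⱼ=1 if type j appears at least once. P(Xⱼ=1) = 1 − ((8−1)/8)^10 = 791266575/1073741824.
E[#distinct] = 8·791266575/1073741824 = 791266575/134217728.

791266575/134217728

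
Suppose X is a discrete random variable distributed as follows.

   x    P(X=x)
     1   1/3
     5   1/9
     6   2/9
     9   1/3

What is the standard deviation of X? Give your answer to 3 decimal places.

E[X] = 47/9, E[X²] = 343/9
Var(X) = E[X²] − (E[X])² = 343/9 − 2209/81 = 878/81
SD(X) = √(878/81) ≈ 3.292

3.292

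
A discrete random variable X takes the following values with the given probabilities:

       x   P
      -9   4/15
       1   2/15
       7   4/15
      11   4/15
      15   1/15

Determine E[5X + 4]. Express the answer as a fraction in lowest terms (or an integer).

E[5x+4] = (4/15)·(-41) + (2/15)·9 + (4/15)·39 + (4/15)·59 + (1/15)·79
     = 65/3

65/3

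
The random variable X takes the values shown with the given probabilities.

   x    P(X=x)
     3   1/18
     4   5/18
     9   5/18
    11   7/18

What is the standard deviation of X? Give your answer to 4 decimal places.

3.0997

E[X] = 145/18, E[X²] = 149/2
Var(X) = E[X²] − (E[X])² = 149/2 − 21025/324 = 3113/324
SD(X) = √(3113/324) ≈ 3.0997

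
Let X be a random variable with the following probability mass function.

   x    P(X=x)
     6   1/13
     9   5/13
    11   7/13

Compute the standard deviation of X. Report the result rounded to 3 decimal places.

1.460

E[X] = 128/13, E[X²] = 1288/13
Var(X) = E[X²] − (E[X])² = 1288/13 − 16384/169 = 360/169
SD(X) = √(360/169) ≈ 1.460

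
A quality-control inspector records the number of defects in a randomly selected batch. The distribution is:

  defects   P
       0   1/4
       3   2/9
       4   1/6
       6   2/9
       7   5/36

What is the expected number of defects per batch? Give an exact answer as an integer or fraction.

131/36

E[X] = (1/4)·0 + (2/9)·3 + (1/6)·4 + (2/9)·6 + (5/36)·7
     = 131/36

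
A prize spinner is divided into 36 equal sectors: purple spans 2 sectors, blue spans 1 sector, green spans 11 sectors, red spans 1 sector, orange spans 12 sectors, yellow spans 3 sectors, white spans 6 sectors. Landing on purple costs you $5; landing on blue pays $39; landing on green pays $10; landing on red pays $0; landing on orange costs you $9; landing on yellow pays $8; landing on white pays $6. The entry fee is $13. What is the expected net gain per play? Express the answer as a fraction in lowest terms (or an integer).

-377/36 dollars

E[payout] = (2/36)·(-5) + (1/36)·39 + (11/36)·10 + (1/36)·0 + (12/36)·(-9) + (3/36)·8 + (6/36)·6 = 91/36
Expected profit = 91/36 − 13 = -377/36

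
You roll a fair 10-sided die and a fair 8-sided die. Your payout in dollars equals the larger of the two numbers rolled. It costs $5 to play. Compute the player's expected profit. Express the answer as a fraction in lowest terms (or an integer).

31/20 dollars

Distribution of the larger of the two numbers rolled: 1 w.p. 1/80, 2 w.p. 3/80, 3 w.p. 1/16, 4 w.p. 7/80, 5 w.p. 9/80, 6 w.p. 11/80, …
E[payout] = (1/80)·1 + (3/80)·2 + (1/16)·3 + (7/80)·4 + (9/80)·5 + (11/80)·6 + (13/80)·7 + (3/16)·8 + (1/10)·9 + (1/10)·10 = 131/20
Expected profit = 131/20 − 5 = 31/20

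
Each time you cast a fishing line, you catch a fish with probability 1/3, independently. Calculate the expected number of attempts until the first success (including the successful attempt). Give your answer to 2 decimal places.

For a geometric distribution, E[trials] = 1/p = 1/(1/3) = 3.
≈ 3.00

3.00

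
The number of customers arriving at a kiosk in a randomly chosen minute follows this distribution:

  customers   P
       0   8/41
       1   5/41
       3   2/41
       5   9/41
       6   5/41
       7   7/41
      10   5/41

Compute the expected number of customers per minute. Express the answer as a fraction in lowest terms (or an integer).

185/41

E[X] = (8/41)·0 + (5/41)·1 + (2/41)·3 + (9/41)·5 + (5/41)·6 + (7/41)·7 + (5/41)·10
     = 185/41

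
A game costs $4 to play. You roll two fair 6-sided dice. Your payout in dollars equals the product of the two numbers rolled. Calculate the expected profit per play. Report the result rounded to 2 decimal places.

Distribution of the product of the two numbers rolled: 1 w.p. 1/36, 2 w.p. 1/18, 3 w.p. 1/18, 4 w.p. 1/12, 5 w.p. 1/18, 6 w.p. 1/9, …
E[payout] = (1/36)·1 + (1/18)·2 + (1/18)·3 + (1/12)·4 + (1/18)·5 + (1/9)·6 + (1/18)·8 + (1/36)·9 + (1/18)·10 + (1/9)·12 + (1/18)·15 + (1/36)·16 + (1/18)·18 + (1/18)·20 + (1/18)·24 + (1/36)·25 + (1/18)·30 + (1/36)·36 = 49/4
Expected profit = 49/4 − 4 = 33/4 ≈ $8.25

$8.25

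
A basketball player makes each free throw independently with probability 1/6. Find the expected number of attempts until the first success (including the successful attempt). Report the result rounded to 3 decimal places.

For a geometric distribution, E[trials] = 1/p = 1/(1/6) = 6.
≈ 6.000

6.000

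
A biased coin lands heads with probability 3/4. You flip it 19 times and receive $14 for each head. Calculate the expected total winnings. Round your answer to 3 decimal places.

$199.500

E[#heads] = 19·3/4 = 57/4 (linearity over flips).
E[winnings] = 14·57/4 = 399/2.
≈ 199.500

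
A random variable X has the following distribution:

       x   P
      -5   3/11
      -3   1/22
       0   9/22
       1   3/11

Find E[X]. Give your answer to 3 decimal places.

E[X] = (3/11)·(-5) + (1/22)·(-3) + (9/22)·0 + (3/11)·1
     = -27/22 ≈ -1.227

-1.227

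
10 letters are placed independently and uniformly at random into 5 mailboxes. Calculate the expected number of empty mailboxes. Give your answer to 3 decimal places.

Let Xⱼ=1 if mailbox j is empty. P(Xⱼ=1) = ((5-1)/5)^10 = 1048576/9765625.
By linearity, E[#empty] = 5·1048576/9765625 = 1048576/1953125.
≈ 0.537

0.537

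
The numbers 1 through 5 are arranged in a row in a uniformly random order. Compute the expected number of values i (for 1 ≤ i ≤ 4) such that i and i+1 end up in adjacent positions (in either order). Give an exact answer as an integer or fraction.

8/5

For each i ∈ {1,…,4}, let Xᵢ = 1 if i and i+1 are adjacent. P(Xᵢ=1) = 2·(5−1)!/5! = 2/5.
By linearity, E[ΣXᵢ] = (4)·(2/5) = 8/5.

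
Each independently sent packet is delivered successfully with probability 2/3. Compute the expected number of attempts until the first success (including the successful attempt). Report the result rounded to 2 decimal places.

1.50

For a geometric distribution, E[trials] = 1/p = 1/(2/3) = 3/2.
≈ 1.50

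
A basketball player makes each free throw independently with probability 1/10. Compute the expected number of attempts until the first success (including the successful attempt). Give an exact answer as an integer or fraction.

For a geometric distribution, E[trials] = 1/p = 1/(1/10) = 10.

10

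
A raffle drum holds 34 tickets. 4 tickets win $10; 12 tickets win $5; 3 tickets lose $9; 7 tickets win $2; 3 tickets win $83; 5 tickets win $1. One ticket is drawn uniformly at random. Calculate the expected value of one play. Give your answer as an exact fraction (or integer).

341/34 dollars

E[payout] = (4/34)·10 + (12/34)·5 + (3/34)·(-9) + (7/34)·2 + (3/34)·83 + (5/34)·1 = 341/34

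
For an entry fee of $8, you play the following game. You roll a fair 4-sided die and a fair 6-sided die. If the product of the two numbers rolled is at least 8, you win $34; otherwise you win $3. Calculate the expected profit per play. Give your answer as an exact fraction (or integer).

21/2 dollars

E[payout] = (1/2)·3 + (1/2)·34 = 37/2
Expected profit = 37/2 − 8 = 21/2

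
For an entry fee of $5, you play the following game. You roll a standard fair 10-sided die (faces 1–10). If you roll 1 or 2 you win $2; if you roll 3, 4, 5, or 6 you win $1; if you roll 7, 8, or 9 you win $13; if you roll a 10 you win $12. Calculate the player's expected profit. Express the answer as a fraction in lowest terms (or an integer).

E[payout] = (2/5)·1 + (1/5)·2 + (1/10)·12 + (3/10)·13 = 59/10
Expected profit = 59/10 − 5 = 9/10

9/10 dollars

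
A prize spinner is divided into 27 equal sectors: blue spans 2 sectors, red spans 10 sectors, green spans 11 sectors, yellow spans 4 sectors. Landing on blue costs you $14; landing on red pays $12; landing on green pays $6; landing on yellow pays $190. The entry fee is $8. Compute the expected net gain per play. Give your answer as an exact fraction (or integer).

E[payout] = (2/27)·(-14) + (10/27)·12 + (11/27)·6 + (4/27)·190 = 34
Expected profit = 34 − 8 = 26

$26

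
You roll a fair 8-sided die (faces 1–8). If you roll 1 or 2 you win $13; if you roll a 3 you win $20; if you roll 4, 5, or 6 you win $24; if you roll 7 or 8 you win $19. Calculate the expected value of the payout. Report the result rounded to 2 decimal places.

$19.50

E[payout] = (1/4)·13 + (1/4)·19 + (1/8)·20 + (3/8)·24 = 39/2
≈ $19.50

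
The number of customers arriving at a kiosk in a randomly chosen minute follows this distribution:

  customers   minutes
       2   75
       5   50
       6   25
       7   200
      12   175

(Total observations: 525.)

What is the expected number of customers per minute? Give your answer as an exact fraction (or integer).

Total = 525, so P(customers=2) = 75/525, etc.
E[X] = (1/7)·2 + (2/21)·5 + (1/21)·6 + (8/21)·7 + (1/3)·12
     = 54/7

54/7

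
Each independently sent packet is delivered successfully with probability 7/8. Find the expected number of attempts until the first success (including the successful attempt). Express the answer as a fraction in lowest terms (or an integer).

For a geometric distribution, E[trials] = 1/p = 1/(7/8) = 8/7.

8/7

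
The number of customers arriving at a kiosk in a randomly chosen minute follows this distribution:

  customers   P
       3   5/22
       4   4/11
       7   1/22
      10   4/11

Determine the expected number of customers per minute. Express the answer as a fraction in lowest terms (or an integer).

67/11

E[X] = (5/22)·3 + (4/11)·4 + (1/22)·7 + (4/11)·10
     = 67/11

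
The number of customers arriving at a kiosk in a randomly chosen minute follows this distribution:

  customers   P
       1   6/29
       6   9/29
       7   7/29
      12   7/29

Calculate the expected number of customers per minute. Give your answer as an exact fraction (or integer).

193/29

E[X] = (6/29)·1 + (9/29)·6 + (7/29)·7 + (7/29)·12
     = 193/29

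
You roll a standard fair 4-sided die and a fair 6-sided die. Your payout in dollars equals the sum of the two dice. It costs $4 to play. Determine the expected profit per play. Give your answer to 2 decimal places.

Distribution of the sum of the two dice: 2 w.p. 1/24, 3 w.p. 1/12, 4 w.p. 1/8, 5 w.p. 1/6, 6 w.p. 1/6, 7 w.p. 1/6, …
E[payout] = (1/24)·2 + (1/12)·3 + (1/8)·4 + (1/6)·5 + (1/6)·6 + (1/6)·7 + (1/8)·8 + (1/12)·9 + (1/24)·10 = 6
Expected profit = 6 − 4 = 2 ≈ $2.00

$2.00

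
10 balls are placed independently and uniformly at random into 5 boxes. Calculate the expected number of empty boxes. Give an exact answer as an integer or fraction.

Let Xⱼ=1 if box j is empty. P(Xⱼ=1) = ((5-1)/5)^10 = 1048576/9765625.
By linearity, E[#empty] = 5·1048576/9765625 = 1048576/1953125.

1048576/1953125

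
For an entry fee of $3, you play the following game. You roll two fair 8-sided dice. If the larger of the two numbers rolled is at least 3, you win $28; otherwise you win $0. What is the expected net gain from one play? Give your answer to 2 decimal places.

E[payout] = (1/16)·0 + (15/16)·28 = 105/4
Expected profit = 105/4 − 3 = 93/4 ≈ $23.25

$23.25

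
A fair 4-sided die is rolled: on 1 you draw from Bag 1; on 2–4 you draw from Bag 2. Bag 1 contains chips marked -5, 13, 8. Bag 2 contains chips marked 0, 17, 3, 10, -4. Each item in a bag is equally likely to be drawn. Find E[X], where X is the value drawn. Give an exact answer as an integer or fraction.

E[X | Bag 1] = (-5 + 13 + 8)/3 = 16/3
E[X | Bag 2] = (0 + 17 + 3 + 10 − 4)/5 = 26/5
E[X] = (1/4)·16/3 + (3/4)·26/5 = 157/30

157/30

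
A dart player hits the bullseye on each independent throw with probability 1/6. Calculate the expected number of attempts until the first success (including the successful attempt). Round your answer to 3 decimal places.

6.000

For a geometric distribution, E[trials] = 1/p = 1/(1/6) = 6.
≈ 6.000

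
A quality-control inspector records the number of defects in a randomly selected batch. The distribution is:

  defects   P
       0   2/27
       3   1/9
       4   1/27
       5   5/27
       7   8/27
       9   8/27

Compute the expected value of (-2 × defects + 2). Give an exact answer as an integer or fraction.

E[-2x+2] = (2/27)·2 + (1/9)·(-4) + (1/27)·(-6) + (5/27)·(-8) + (8/27)·(-12) + (8/27)·(-16)
     = -278/27

-278/27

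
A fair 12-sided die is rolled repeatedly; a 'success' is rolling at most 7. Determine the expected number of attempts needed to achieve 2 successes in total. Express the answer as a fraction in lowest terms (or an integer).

By linearity (sum of 2 independent geometric waits), E[trials] = 2/p = 2/(7/12) = 24/7.

24/7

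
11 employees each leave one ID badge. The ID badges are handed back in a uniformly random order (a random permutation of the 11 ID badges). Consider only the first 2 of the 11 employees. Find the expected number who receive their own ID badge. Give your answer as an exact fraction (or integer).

2/11

Let Xᵢ = 1 if person i gets their own ID badge. For each i, P(Xᵢ=1) = 1/11.
By linearity of expectation, E[X₁+…+X_2] = 2·(1/11) = 2/11.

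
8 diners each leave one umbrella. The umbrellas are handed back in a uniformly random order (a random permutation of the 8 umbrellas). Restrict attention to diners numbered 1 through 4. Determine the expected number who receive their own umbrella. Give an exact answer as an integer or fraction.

1/2

Let Xᵢ = 1 if person i gets their own umbrella. For each i, P(Xᵢ=1) = 1/8.
By linearity of expectation, E[X₁+…+X_4] = 4·(1/8) = 1/2.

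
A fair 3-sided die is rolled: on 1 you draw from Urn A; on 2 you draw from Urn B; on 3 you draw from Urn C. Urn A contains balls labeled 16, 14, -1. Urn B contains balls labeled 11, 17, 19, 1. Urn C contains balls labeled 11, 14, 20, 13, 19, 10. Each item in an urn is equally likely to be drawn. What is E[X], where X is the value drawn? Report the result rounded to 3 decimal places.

E[X | Urn A] = (16 + 14 − 1)/3 = 29/3
E[X | Urn B] = (11 + 17 + 19 + 1)/4 = 12
E[X | Urn C] = (11 + 14 + 20 + 13 + 19 + 10)/6 = 29/2
E[X] = (1/3)·29/3 + (1/3)·12 + (1/3)·29/2 = 217/18 ≈ 12.056

12.056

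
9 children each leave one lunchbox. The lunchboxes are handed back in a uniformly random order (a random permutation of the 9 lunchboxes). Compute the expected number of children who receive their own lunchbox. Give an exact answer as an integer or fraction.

Let Xᵢ = 1 if person i gets their own lunchbox. For each i, P(Xᵢ=1) = 1/9.
By linearity of expectation, E[X₁+…+X_9] = 9·(1/9) = 1.

1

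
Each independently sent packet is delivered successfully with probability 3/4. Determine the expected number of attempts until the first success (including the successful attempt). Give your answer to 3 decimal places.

For a geometric distribution, E[trials] = 1/p = 1/(3/4) = 4/3.
≈ 1.333

1.333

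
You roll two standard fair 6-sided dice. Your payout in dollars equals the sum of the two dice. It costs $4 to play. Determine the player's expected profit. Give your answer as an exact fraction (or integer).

$3

Distribution of the sum of the two dice: 2 w.p. 1/36, 3 w.p. 1/18, 4 w.p. 1/12, 5 w.p. 1/9, 6 w.p. 5/36, 7 w.p. 1/6, …
E[payout] = (1/36)·2 + (1/18)·3 + (1/12)·4 + (1/9)·5 + (5/36)·6 + (1/6)·7 + (5/36)·8 + (1/9)·9 + (1/12)·10 + (1/18)·11 + (1/36)·12 = 7
Expected profit = 7 − 4 = 3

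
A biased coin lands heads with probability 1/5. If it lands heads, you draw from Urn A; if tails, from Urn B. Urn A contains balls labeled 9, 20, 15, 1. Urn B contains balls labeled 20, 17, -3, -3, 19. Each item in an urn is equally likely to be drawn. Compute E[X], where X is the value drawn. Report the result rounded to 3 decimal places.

E[X | Urn A] = (9 + 20 + 15 + 1)/4 = 45/4
E[X | Urn B] = (20 + 17 − 3 − 3 + 19)/5 = 10
E[X] = (1/5)·45/4 + (4/5)·10 = 41/4 ≈ 10.250

10.250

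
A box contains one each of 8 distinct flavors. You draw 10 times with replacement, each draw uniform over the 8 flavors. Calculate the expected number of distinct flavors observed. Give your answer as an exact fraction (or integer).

Let Xⱼ=1 if type j appears at least once. P(Xⱼ=1) = 1 − ((8−1)/8)^10 = 791266575/1073741824.
E[#distinct] = 8·791266575/1073741824 = 791266575/134217728.

791266575/134217728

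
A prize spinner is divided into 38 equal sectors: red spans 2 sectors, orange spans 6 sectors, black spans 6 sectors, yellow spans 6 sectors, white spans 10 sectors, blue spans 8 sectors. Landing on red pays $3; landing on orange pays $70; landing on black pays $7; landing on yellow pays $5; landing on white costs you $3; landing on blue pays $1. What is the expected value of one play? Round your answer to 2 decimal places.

E[payout] = (2/38)·3 + (6/38)·70 + (6/38)·7 + (6/38)·5 + (10/38)·(-3) + (8/38)·1 = 238/19
≈ $12.53

$12.53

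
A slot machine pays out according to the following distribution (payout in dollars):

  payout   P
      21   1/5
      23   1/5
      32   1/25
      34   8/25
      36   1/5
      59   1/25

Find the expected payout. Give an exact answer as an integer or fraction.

763/25 dollars

E[X] = (1/5)·21 + (1/5)·23 + (1/25)·32 + (8/25)·34 + (1/5)·36 + (1/25)·59
     = 763/25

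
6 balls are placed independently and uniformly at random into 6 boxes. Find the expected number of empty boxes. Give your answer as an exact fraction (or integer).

15625/7776

Let Xⱼ=1 if box j is empty. P(Xⱼ=1) = ((6-1)/6)^6 = 15625/46656.
By linearity, E[#empty] = 6·15625/46656 = 15625/7776.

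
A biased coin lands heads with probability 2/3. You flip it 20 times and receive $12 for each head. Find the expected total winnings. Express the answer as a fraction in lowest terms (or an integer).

$160

E[#heads] = 20·2/3 = 40/3 (linearity over flips).
E[winnings] = 12·40/3 = 160.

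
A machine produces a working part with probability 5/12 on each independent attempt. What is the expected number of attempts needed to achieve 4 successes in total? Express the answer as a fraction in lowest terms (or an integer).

48/5

By linearity (sum of 4 independent geometric waits), E[trials] = 4/p = 4/(5/12) = 48/5.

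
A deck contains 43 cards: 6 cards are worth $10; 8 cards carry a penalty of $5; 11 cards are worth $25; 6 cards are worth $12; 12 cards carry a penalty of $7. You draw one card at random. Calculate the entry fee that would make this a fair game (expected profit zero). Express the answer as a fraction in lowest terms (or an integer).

283/43 dollars

E[payout] = (6/43)·10 + (8/43)·(-5) + (11/43)·25 + (6/43)·12 + (12/43)·(-7) = 283/43
Fair fee = E[payout] = 283/43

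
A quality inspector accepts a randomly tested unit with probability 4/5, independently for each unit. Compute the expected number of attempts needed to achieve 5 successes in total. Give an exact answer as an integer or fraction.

25/4

By linearity (sum of 5 independent geometric waits), E[trials] = 5/p = 5/(4/5) = 25/4.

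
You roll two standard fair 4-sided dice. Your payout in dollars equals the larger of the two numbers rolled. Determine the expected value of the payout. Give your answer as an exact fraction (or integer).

25/8 dollars

Distribution of the larger of the two numbers rolled: 1 w.p. 1/16, 2 w.p. 3/16, 3 w.p. 5/16, 4 w.p. 7/16
E[payout] = (1/16)·1 + (3/16)·2 + (5/16)·3 + (7/16)·4 = 25/8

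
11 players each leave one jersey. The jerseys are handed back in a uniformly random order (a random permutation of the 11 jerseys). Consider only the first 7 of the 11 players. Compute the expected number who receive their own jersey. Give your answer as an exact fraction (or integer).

Let Xᵢ = 1 if person i gets their own jersey. For each i, P(Xᵢ=1) = 1/11.
By linearity of expectation, E[X₁+…+X_7] = 7·(1/11) = 7/11.

7/11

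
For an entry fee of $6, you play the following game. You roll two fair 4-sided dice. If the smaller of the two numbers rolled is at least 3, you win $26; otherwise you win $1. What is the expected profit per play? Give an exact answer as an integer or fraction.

E[payout] = (3/4)·1 + (1/4)·26 = 29/4
Expected profit = 29/4 − 6 = 5/4

5/4 dollars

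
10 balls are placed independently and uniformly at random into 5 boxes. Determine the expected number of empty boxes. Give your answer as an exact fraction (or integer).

Let Xⱼ=1 if box j is empty. P(Xⱼ=1) = ((5-1)/5)^10 = 1048576/9765625.
By linearity, E[#empty] = 5·1048576/9765625 = 1048576/1953125.

1048576/1953125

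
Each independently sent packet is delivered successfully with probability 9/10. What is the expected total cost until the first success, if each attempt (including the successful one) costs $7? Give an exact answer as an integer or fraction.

70/9 dollars

E[#attempts] = 1/p = 10/9; E[cost] = 7·10/9 = 70/9.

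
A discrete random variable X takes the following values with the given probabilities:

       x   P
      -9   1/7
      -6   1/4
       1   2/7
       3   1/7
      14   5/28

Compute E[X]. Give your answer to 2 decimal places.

0.43

E[X] = (1/7)·(-9) + (1/4)·(-6) + (2/7)·1 + (1/7)·3 + (5/28)·14
     = 3/7 ≈ 0.43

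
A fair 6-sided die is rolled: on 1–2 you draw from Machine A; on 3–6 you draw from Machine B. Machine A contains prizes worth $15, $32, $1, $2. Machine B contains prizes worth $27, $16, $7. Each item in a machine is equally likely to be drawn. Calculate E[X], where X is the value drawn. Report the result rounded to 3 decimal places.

E[X | Machine A] = (15 + 32 + 1 + 2)/4 = 25/2
E[X | Machine B] = (27 + 16 + 7)/3 = 50/3
E[X] = (1/3)·25/2 + (2/3)·50/3 = 275/18 ≈ 15.278

$15.278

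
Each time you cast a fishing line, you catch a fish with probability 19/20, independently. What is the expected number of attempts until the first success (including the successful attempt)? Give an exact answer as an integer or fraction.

20/19

For a geometric distribution, E[trials] = 1/p = 1/(19/20) = 20/19.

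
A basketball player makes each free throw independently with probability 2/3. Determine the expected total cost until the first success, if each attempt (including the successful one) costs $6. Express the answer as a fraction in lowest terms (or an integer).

E[#attempts] = 1/p = 3/2; E[cost] = 6·3/2 = 9.

$9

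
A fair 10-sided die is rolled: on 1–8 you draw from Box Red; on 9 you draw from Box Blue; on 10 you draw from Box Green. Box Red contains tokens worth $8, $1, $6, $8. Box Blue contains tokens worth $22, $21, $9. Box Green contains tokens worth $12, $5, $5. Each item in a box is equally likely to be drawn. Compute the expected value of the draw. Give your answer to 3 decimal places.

$7.067

E[X | Box Red] = (8 + 1 + 6 + 8)/4 = 23/4
E[X | Box Blue] = (22 + 21 + 9)/3 = 52/3
E[X | Box Green] = (12 + 5 + 5)/3 = 22/3
E[X] = (4/5)·23/4 + (1/10)·52/3 + (1/10)·22/3 = 106/15 ≈ 7.067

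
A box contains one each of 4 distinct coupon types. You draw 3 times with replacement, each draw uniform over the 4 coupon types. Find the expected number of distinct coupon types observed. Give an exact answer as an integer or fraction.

37/16

Let Xⱼ=1 if type j appears at least once. P(Xⱼ=1) = 1 − ((4−1)/4)^3 = 37/64.
E[#distinct] = 4·37/64 = 37/16.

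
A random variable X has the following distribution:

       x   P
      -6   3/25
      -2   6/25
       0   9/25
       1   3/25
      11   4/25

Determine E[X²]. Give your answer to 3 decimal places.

E[X²] = (3/25)·36 + (6/25)·4 + (9/25)·0 + (3/25)·1 + (4/25)·121
     = 619/25 ≈ 24.760

24.760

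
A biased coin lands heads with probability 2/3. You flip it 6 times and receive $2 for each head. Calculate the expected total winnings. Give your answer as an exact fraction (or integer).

E[#heads] = 6·2/3 = 4 (linearity over flips).
E[winnings] = 2·4 = 8.

$8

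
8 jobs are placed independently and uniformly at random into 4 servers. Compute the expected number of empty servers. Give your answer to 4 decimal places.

Let Xⱼ=1 if server j is empty. P(Xⱼ=1) = ((4-1)/4)^8 = 6561/65536.
By linearity, E[#empty] = 4·6561/65536 = 6561/16384.
≈ 0.4005

0.4005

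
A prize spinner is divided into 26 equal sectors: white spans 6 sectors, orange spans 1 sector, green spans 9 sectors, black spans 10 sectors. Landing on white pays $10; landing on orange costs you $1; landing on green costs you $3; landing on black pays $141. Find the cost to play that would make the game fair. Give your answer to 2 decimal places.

$55.46

E[payout] = (6/26)·10 + (1/26)·(-1) + (9/26)·(-3) + (10/26)·141 = 721/13
Fair fee = E[payout] = 721/13 ≈ $55.46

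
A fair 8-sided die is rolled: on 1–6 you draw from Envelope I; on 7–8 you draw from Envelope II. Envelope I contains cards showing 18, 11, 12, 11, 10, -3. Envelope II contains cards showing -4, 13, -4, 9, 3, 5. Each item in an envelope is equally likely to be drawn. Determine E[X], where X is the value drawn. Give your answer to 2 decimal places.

8.29

E[X | Envelope I] = (18 + 11 + 12 + 11 + 10 − 3)/6 = 59/6
E[X | Envelope II] = (-4 + 13 − 4 + 9 + 3 + 5)/6 = 11/3
E[X] = (3/4)·59/6 + (1/4)·11/3 = 199/24 ≈ 8.29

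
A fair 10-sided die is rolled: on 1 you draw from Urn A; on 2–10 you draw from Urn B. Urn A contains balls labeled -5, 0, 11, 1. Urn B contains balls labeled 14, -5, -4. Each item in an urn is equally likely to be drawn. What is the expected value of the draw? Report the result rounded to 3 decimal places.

E[X | Urn A] = (-5 + 0 + 11 + 1)/4 = 7/4
E[X | Urn B] = (14 − 5 − 4)/3 = 5/3
E[X] = (1/10)·7/4 + (9/10)·5/3 = 67/40 ≈ 1.675

1.675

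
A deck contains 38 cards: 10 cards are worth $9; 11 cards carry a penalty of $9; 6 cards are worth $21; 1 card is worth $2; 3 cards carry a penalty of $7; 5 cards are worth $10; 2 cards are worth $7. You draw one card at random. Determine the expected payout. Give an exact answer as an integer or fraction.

81/19 dollars

E[payout] = (10/38)·9 + (11/38)·(-9) + (6/38)·21 + (1/38)·2 + (3/38)·(-7) + (5/38)·10 + (2/38)·7 = 81/19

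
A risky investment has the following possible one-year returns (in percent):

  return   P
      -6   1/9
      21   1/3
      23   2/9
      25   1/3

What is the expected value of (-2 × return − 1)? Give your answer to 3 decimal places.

-40.556

E[-2x-1] = (1/9)·11 + (1/3)·(-43) + (2/9)·(-47) + (1/3)·(-51)
     = -365/9 ≈ -40.556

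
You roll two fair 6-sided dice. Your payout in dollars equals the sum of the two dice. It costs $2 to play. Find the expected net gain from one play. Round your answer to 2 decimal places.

$5.00

Distribution of the sum of the two dice: 2 w.p. 1/36, 3 w.p. 1/18, 4 w.p. 1/12, 5 w.p. 1/9, 6 w.p. 5/36, 7 w.p. 1/6, …
E[payout] = (1/36)·2 + (1/18)·3 + (1/12)·4 + (1/9)·5 + (5/36)·6 + (1/6)·7 + (5/36)·8 + (1/9)·9 + (1/12)·10 + (1/18)·11 + (1/36)·12 = 7
Expected profit = 7 − 2 = 5 ≈ $5.00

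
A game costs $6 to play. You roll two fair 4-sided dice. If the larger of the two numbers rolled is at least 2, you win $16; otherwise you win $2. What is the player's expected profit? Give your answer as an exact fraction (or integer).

73/8 dollars

E[payout] = (1/16)·2 + (15/16)·16 = 121/8
Expected profit = 121/8 − 6 = 73/8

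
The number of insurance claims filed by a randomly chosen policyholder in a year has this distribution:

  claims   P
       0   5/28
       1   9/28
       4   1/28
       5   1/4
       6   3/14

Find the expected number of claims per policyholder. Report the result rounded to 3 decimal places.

3.000

E[X] = (5/28)·0 + (9/28)·1 + (1/28)·4 + (1/4)·5 + (3/14)·6
     = 3 ≈ 3.000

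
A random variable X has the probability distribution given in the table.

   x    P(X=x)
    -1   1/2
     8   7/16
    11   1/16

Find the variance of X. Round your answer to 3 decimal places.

22.465

E[X] = (1/2)·(-1) + (7/16)·8 + (1/16)·11 = 59/16
E[X²] = (1/2)·1 + (7/16)·64 + (1/16)·121 = 577/16
Var(X) = 577/16 − (59/16)² = 5751/256 ≈ 22.465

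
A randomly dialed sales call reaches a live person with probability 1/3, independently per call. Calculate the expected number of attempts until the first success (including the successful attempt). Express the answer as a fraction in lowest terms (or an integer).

For a geometric distribution, E[trials] = 1/p = 1/(1/3) = 3.

3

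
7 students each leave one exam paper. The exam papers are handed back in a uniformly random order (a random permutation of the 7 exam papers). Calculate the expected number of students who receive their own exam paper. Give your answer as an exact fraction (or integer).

1

Let Xᵢ = 1 if person i gets their own exam paper. For each i, P(Xᵢ=1) = 1/7.
By linearity of expectation, E[X₁+…+X_7] = 7·(1/7) = 1.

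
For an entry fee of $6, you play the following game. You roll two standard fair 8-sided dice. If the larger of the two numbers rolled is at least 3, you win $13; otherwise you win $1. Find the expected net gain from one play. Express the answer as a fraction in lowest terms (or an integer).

E[payout] = (1/16)·1 + (15/16)·13 = 49/4
Expected profit = 49/4 − 6 = 25/4

25/4 dollars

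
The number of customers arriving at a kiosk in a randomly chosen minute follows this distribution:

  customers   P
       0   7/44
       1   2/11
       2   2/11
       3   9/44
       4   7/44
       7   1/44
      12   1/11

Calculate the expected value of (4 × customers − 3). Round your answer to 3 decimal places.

9.182

E[4x-3] = (7/44)·(-3) + (2/11)·1 + (2/11)·5 + (9/44)·9 + (7/44)·13 + (1/44)·25 + (1/11)·45
     = 101/11 ≈ 9.182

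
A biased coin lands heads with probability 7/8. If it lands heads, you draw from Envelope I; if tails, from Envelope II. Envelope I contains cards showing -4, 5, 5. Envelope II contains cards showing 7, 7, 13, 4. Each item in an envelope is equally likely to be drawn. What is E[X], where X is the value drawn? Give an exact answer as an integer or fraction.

87/32

E[X | Envelope I] = (-4 + 5 + 5)/3 = 2
E[X | Envelope II] = (7 + 7 + 13 + 4)/4 = 31/4
E[X] = (7/8)·2 + (1/8)·31/4 = 87/32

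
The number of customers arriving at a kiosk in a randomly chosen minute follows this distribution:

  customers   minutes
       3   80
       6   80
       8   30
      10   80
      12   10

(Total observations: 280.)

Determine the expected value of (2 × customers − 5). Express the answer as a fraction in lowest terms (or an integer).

59/7

Total = 280, so P(customers=3) = 80/280, etc.
E[2x-5] = (2/7)·1 + (2/7)·7 + (3/28)·11 + (2/7)·15 + (1/28)·19
     = 59/7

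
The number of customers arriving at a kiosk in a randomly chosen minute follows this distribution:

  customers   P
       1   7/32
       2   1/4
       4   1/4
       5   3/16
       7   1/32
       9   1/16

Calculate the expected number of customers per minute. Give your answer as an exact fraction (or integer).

E[X] = (7/32)·1 + (1/4)·2 + (1/4)·4 + (3/16)·5 + (1/32)·7 + (1/16)·9
     = 55/16

55/16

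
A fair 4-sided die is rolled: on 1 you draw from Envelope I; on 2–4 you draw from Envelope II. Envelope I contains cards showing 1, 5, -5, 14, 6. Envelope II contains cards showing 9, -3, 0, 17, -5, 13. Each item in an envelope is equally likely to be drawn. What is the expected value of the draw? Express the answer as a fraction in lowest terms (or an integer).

E[X | Envelope I] = (1 + 5 − 5 + 14 + 6)/5 = 21/5
E[X | Envelope II] = (9 − 3 + 0 + 17 − 5 + 13)/6 = 31/6
E[X] = (1/4)·21/5 + (3/4)·31/6 = 197/40

197/40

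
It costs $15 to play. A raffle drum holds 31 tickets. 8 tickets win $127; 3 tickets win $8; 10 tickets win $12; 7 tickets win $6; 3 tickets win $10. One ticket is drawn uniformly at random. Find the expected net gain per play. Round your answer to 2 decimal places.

$24.74

E[payout] = (8/31)·127 + (3/31)·8 + (10/31)·12 + (7/31)·6 + (3/31)·10 = 1232/31
Expected profit = 1232/31 − 15 = 767/31 ≈ $24.74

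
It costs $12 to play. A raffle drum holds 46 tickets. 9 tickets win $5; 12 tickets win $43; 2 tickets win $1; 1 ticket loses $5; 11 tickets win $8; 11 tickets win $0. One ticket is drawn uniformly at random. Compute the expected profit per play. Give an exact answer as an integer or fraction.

47/23 dollars

E[payout] = (9/46)·5 + (12/46)·43 + (2/46)·1 + (1/46)·(-5) + (11/46)·8 + (11/46)·0 = 323/23
Expected profit = 323/23 − 12 = 47/23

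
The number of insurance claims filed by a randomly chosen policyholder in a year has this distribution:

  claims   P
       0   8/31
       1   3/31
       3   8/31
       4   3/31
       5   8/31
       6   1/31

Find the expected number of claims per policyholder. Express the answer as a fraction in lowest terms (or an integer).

85/31

E[X] = (8/31)·0 + (3/31)·1 + (8/31)·3 + (3/31)·4 + (8/31)·5 + (1/31)·6
     = 85/31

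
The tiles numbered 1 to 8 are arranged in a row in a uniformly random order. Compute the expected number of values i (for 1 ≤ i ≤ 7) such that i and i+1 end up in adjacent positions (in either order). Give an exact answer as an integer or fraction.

For each i ∈ {1,…,7}, let Xᵢ = 1 if i and i+1 are adjacent. P(Xᵢ=1) = 2·(8−1)!/8! = 2/8.
By linearity, E[ΣXᵢ] = (7)·(2/8) = 7/4.

7/4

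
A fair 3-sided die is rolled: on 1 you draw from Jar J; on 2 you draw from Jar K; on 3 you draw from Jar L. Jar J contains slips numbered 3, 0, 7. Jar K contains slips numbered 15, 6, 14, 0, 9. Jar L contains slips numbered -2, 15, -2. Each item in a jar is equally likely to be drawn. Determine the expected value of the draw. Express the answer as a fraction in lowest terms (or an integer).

E[X | Jar J] = (3 + 0 + 7)/3 = 10/3
E[X | Jar K] = (15 + 6 + 14 + 0 + 9)/5 = 44/5
E[X | Jar L] = (-2 + 15 − 2)/3 = 11/3
E[X] = (1/3)·10/3 + (1/3)·44/5 + (1/3)·11/3 = 79/15

79/15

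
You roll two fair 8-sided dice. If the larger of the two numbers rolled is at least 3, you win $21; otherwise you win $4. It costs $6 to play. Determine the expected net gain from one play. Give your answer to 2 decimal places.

E[payout] = (1/16)·4 + (15/16)·21 = 319/16
Expected profit = 319/16 − 6 = 223/16 ≈ $13.94

$13.94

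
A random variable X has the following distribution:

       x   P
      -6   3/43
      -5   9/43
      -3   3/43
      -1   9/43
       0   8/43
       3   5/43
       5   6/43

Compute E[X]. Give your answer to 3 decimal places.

-0.837

E[X] = (3/43)·(-6) + (9/43)·(-5) + (3/43)·(-3) + (9/43)·(-1) + (8/43)·0 + (5/43)·3 + (6/43)·5
     = -36/43 ≈ -0.837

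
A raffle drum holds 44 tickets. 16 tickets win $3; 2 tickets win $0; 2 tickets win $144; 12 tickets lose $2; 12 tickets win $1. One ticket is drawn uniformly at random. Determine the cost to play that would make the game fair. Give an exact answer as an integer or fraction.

E[payout] = (16/44)·3 + (2/44)·0 + (2/44)·144 + (12/44)·(-2) + (12/44)·1 = 81/11
Fair fee = E[payout] = 81/11

81/11 dollars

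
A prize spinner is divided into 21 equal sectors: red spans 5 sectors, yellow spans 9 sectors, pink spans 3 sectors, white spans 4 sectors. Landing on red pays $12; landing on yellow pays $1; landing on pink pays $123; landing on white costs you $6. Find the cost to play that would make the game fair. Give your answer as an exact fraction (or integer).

138/7 dollars

E[payout] = (5/21)·12 + (9/21)·1 + (3/21)·123 + (4/21)·(-6) = 138/7
Fair fee = E[payout] = 138/7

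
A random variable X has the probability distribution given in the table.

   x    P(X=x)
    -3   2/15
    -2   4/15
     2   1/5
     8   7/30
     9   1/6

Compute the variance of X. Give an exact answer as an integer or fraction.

845/36

E[X] = (2/15)·(-3) + (4/15)·(-2) + (1/5)·2 + (7/30)·8 + (1/6)·9 = 17/6
E[X²] = (2/15)·9 + (4/15)·4 + (1/5)·4 + (7/30)·64 + (1/6)·81 = 63/2
Var(X) = 63/2 − (17/6)² = 845/36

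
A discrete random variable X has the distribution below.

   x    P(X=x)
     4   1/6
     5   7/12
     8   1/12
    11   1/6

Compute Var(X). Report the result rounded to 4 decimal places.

5.7431

E[X] = (1/6)·4 + (7/12)·5 + (1/12)·8 + (1/6)·11 = 73/12
E[X²] = (1/6)·16 + (7/12)·25 + (1/12)·64 + (1/6)·121 = 171/4
Var(X) = 171/4 − (73/12)² = 827/144 ≈ 5.7431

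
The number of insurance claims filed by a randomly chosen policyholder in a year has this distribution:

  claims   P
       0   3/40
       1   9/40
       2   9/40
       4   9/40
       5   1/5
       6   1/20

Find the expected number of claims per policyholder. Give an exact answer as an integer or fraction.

23/8

E[X] = (3/40)·0 + (9/40)·1 + (9/40)·2 + (9/40)·4 + (1/5)·5 + (1/20)·6
     = 23/8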